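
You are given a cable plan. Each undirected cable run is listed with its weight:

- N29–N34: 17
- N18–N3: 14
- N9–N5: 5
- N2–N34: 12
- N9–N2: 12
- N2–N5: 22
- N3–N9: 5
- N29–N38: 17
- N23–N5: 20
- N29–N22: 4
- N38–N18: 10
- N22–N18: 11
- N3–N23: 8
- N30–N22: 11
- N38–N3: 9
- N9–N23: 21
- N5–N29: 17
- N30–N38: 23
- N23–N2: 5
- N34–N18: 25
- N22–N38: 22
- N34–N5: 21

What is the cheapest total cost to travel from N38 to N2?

Candidate routes:
N38–N3–N23–N2: 9+8+5 = 22
N38–N18–N3–N23–N2: 10+14+8+5 = 37
N38–N3–N9–N2: 9+5+12 = 26
N38–N3–N9–N23–N2: 9+5+21+5 = 40
Cheapest is N38–N3–N23–N2 at 22.

22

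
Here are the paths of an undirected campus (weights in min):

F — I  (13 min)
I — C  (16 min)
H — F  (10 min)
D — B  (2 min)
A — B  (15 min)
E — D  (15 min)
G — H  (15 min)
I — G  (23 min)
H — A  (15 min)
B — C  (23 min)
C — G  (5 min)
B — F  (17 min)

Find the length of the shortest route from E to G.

Shortest distances from E:
E: 0
D: 15  (via E)
B: 17  (via D)
A: 32  (via B)
F: 34  (via B)
C: 40  (via B)
H: 44  (via F)
G: 45  (via C)
Shortest route: E → D → B → C → G = 45 min.

45 min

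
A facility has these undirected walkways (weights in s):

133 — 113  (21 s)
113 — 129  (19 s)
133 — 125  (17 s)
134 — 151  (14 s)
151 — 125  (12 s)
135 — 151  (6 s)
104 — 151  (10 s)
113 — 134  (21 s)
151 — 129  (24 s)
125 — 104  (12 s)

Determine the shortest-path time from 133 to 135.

35 s

Shortest distances from 133:
133: 0
125: 17  (via 133)
113: 21  (via 133)
104: 29  (via 125)
151: 29  (via 125)
135: 35  (via 151)
Shortest route: 133 → 125 → 151 → 135 = 35 s.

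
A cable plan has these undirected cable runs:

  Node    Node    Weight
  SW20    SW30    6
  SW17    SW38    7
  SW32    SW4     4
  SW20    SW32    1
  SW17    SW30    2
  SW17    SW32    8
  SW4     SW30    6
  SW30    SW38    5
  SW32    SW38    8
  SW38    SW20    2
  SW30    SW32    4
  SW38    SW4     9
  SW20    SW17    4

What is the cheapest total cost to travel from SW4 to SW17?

Compare a few routes:
SW4 - SW32 - SW20 - SW17: 4+1+4 = 9
SW4 - SW30 - SW17: 6+2 = 8
The minimum is 8 via SW4 - SW30 - SW17.

8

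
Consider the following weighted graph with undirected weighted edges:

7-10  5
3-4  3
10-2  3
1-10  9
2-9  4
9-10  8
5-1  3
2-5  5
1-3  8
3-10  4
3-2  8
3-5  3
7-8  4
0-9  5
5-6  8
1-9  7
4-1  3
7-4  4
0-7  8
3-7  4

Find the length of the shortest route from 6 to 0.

22

Shortest distances from 6:
6: 0
5: 8  (via 6)
1: 11  (via 5)
3: 11  (via 5)
2: 13  (via 5)
4: 14  (via 1)
7: 15  (via 3)
10: 15  (via 3)
9: 17  (via 2)
8: 19  (via 7)
0: 22  (via 9)
Shortest route: 6–5–2–9–0 = 22.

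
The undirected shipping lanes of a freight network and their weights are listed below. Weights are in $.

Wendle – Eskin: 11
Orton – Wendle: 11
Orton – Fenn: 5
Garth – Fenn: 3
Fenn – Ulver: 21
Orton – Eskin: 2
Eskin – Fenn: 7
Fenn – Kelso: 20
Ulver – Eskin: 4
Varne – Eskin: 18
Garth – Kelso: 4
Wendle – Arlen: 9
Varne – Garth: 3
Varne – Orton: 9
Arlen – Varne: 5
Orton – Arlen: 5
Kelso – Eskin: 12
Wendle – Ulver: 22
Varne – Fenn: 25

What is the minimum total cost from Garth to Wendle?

Compare a few routes:
Garth - Varne - Arlen - Wendle: 3+5+9 = 17
Garth - Fenn - Orton - Wendle: 3+5+11 = 19
Garth - Fenn - Eskin - Wendle: 3+7+11 = 21
Garth - Fenn - Orton - Eskin - Wendle: 3+5+2+11 = 21
Cheapest is Garth - Varne - Arlen - Wendle at $17.

$17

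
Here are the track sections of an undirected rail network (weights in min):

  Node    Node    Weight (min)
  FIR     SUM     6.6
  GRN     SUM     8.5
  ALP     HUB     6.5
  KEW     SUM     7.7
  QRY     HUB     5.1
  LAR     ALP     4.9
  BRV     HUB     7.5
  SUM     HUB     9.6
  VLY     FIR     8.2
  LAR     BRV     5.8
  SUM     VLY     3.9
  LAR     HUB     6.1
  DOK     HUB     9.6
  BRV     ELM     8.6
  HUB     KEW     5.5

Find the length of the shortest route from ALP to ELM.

Running Dijkstra from ALP:
ALP: 0
LAR: 4.9  (via ALP)
HUB: 6.5  (via ALP)
BRV: 10.7  (via LAR)
QRY: 11.6  (via HUB)
KEW: 12  (via HUB)
DOK: 16.1  (via HUB)
SUM: 16.1  (via HUB)
ELM: 19.3  (via BRV)
Shortest route: ALP–LAR–BRV–ELM = 19.3 min.

19.3 min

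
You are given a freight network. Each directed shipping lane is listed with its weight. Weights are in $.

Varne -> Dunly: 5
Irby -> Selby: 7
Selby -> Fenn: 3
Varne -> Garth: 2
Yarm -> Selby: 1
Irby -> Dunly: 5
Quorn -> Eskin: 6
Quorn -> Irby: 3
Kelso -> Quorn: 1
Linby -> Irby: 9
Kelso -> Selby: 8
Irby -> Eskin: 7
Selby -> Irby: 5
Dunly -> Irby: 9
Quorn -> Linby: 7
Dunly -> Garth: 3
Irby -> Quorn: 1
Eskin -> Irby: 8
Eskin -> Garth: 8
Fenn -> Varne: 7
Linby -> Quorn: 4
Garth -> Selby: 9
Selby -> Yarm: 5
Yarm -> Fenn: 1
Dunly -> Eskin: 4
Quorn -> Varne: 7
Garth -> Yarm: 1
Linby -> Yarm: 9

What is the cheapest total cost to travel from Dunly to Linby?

$17

Settle nodes by increasing distance from Dunly:
Dunly: 0
Garth: 3  (via Dunly)
Yarm: 4  (via Garth)
Eskin: 4  (via Dunly)
Fenn: 5  (via Yarm)
Selby: 5  (via Yarm)
Irby: 9  (via Dunly)
Quorn: 10  (via Irby)
Varne: 12  (via Fenn)
Linby: 17  (via Quorn)
Shortest route: Dunly → Irby → Quorn → Linby = $17.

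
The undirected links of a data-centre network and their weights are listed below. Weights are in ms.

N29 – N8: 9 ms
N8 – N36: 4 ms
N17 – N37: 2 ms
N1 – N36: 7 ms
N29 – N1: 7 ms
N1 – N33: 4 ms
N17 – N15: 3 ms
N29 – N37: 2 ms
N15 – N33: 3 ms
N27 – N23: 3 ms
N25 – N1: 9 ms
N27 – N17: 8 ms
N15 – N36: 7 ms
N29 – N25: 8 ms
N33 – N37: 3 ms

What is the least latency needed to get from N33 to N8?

14 ms

Running Dijkstra from N33:
N33: 0
N37: 3  (via N33)
N15: 3  (via N33)
N1: 4  (via N33)
N17: 5  (via N37)
N29: 5  (via N37)
N36: 10  (via N15)
N27: 13  (via N17)
N25: 13  (via N1)
N8: 14  (via N29)
Shortest route: N33 → N37 → N29 → N8 = 14 ms.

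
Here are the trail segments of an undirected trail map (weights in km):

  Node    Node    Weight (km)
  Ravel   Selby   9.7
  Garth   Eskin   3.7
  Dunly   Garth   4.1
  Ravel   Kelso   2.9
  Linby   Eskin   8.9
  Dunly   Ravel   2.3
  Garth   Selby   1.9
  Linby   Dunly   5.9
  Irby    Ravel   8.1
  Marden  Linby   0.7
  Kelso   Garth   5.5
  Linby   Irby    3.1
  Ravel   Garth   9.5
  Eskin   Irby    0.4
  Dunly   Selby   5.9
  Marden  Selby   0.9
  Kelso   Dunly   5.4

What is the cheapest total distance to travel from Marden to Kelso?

Compare a few routes:
Marden - Selby - Garth - Kelso: 0.9+1.9+5.5 = 8.3
Marden - Linby - Dunly - Ravel - Kelso: 0.7+5.9+2.3+2.9 = 11.8
Cheapest is Marden - Selby - Garth - Kelso at 8.3 km.

8.3 km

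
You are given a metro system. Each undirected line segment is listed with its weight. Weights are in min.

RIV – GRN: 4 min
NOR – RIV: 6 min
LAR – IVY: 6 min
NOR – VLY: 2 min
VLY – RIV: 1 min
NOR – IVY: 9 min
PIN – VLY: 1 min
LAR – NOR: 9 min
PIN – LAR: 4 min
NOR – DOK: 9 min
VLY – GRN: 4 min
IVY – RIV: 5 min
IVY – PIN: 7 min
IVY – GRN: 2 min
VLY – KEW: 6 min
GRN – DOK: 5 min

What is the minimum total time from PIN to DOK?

10 min

Enumerating some paths:
PIN - VLY - GRN - DOK: 1+4+5 = 10
PIN - VLY - NOR - DOK: 1+2+9 = 12
PIN - VLY - RIV - GRN - DOK: 1+1+4+5 = 11
Cheapest is PIN - VLY - GRN - DOK at 10 min.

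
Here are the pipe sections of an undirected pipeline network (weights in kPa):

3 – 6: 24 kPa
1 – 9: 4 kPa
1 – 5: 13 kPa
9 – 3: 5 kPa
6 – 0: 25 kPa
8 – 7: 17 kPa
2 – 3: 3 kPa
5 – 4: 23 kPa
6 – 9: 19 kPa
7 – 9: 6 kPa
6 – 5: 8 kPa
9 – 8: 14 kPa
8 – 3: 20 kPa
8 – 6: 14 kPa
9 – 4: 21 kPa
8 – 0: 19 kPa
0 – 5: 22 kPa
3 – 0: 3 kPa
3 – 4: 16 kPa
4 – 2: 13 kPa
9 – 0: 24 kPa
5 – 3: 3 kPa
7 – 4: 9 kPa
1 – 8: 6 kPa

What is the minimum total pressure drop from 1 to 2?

12 kPa

Running Dijkstra from 1:
1: 0
9: 4  (via 1)
8: 6  (via 1)
3: 9  (via 9)
7: 10  (via 9)
0: 12  (via 3)
2: 12  (via 3)
Shortest route: 1–9–3–2 = 12 kPa.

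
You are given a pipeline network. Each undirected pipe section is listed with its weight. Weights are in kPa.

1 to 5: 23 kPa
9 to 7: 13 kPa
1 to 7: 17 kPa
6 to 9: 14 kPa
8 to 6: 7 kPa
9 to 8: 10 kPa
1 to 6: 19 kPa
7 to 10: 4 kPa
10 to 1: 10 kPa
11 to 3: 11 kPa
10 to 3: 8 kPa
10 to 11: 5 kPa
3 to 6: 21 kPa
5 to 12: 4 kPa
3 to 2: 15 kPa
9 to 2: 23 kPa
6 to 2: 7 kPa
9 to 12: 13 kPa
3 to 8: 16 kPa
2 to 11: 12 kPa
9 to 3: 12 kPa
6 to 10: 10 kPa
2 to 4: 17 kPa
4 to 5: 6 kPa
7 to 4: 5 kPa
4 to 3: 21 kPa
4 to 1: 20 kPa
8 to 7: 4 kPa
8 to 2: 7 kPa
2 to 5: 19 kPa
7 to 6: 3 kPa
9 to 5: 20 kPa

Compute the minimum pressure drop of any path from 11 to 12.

24 kPa

Compare a few routes:
11 → 10 → 7 → 4 → 5 → 12: 5+4+5+6+4 = 24
11 → 10 → 6 → 7 → 4 → 5 → 12: 5+10+3+5+6+4 = 33
Cheapest is 11 → 10 → 7 → 4 → 5 → 12 at 24 kPa.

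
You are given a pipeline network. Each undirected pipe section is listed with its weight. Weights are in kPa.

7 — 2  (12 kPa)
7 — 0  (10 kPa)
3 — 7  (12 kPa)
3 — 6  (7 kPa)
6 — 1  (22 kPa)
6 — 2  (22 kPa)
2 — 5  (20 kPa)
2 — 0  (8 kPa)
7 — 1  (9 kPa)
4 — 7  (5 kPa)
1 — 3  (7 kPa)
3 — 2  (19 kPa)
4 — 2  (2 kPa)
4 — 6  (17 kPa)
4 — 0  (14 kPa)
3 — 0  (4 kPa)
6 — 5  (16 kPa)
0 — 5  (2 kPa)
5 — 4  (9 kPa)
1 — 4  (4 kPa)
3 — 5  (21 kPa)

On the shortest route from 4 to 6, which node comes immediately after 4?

Enumerating some paths:
4 - 1 - 3 - 6: 4+7+7 = 18
4 - 6: 17 = 17
Cheapest is 4 - 6 at 17 kPa.
So from 4 the first move is to 6.

6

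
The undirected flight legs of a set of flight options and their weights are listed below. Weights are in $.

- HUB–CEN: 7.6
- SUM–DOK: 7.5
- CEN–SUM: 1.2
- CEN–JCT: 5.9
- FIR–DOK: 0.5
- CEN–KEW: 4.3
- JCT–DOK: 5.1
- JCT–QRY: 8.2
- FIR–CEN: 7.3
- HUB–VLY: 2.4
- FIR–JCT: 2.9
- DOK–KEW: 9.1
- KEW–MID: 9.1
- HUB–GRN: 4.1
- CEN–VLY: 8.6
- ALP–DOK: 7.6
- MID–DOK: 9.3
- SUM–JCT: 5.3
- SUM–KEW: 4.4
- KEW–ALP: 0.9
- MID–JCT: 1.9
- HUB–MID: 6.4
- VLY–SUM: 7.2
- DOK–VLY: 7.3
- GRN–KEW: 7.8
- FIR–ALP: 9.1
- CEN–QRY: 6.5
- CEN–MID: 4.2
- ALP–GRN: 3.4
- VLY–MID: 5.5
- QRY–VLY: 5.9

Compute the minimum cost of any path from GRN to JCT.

Settle nodes by increasing distance from GRN:
GRN: 0
ALP: 3.4  (via GRN)
HUB: 4.1  (via GRN)
KEW: 4.3  (via ALP)
VLY: 6.5  (via HUB)
CEN: 8.6  (via KEW)
SUM: 8.7  (via KEW)
MID: 10.5  (via HUB)
DOK: 11  (via ALP)
FIR: 11.5  (via DOK)
QRY: 12.4  (via VLY)
JCT: 12.4  (via MID)
Shortest route: GRN–HUB–MID–JCT = $12.4.

$12.4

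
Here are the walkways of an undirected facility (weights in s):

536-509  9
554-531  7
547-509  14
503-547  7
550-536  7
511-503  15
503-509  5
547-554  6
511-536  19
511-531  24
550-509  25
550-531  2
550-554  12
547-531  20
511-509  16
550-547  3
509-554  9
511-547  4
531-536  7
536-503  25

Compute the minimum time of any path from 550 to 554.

9 s

Enumerating some paths:
550 - 554: 12 = 12
550 - 536 - 531 - 554: 7+7+7 = 21
550 - 531 - 554: 2+7 = 9
Cheapest is 550 - 531 - 554 at 9 s.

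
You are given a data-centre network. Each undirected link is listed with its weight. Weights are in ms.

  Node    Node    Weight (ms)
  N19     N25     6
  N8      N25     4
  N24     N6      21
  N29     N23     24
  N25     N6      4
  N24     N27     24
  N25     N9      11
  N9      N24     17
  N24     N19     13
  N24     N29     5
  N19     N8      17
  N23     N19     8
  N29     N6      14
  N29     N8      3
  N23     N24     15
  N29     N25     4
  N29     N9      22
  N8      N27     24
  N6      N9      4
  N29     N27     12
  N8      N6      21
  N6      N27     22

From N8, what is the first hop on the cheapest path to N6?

Candidate routes:
N8–N25–N6: 4+4 = 8
N8–N25–N9–N6: 4+11+4 = 19
N8–N29–N25–N6: 3+4+4 = 11
N8–N29–N6: 3+14 = 17
The minimum is 8 ms via N8–N25–N6.
So from N8 the first move is to N25.

N25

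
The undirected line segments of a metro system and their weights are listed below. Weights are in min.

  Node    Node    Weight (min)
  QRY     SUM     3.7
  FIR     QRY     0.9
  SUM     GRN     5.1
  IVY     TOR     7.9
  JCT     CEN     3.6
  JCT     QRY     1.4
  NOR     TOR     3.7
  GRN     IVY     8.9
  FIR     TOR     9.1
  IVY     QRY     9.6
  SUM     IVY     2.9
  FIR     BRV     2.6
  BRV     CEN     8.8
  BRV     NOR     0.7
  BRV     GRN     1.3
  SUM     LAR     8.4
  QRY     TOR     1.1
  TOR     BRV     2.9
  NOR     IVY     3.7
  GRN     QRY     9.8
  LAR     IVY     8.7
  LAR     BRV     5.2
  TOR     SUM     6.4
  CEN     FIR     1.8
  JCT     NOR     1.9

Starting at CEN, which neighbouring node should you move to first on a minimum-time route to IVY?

FIR

Enumerating some paths:
CEN - FIR - BRV - NOR - IVY: 1.8+2.6+0.7+3.7 = 8.8
CEN - JCT - NOR - IVY: 3.6+1.9+3.7 = 9.2
The minimum is 8.8 min via CEN - FIR - BRV - NOR - IVY.
So from CEN the first move is to FIR.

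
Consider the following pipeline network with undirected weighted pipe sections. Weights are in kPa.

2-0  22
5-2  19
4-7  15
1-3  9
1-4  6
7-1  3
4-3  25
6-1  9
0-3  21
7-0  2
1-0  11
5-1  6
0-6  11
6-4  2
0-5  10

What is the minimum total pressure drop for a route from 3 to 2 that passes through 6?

50 kPa

Best 3 to 6: 3–1–4–6 costing 17
Best 6 to 2: 6–0–2 costing 33
Total via 6: 17 + 33 = 50 kPa.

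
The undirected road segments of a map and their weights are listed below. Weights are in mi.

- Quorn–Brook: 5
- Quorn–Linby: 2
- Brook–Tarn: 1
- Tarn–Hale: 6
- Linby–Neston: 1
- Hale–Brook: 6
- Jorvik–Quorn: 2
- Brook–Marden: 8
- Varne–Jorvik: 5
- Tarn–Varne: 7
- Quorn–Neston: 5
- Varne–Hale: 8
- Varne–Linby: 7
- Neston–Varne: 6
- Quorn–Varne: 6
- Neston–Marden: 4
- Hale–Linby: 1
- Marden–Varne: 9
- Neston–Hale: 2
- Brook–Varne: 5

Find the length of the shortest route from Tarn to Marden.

Candidate routes:
Tarn → Hale → Neston → Marden: 6+2+4 = 12
Tarn → Brook → Marden: 1+8 = 9
Tarn → Hale → Linby → Neston → Marden: 6+1+1+4 = 12
Cheapest is Tarn → Brook → Marden at 9 mi.

9 mi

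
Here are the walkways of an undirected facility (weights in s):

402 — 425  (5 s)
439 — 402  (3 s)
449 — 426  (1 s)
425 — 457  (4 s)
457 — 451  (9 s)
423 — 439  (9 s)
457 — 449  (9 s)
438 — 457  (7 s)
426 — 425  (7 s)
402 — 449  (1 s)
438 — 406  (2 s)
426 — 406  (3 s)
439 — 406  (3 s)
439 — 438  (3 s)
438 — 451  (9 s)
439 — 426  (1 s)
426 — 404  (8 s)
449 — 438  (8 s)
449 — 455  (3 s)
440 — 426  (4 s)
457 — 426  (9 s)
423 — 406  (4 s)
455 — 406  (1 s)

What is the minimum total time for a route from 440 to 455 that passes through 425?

20 s

Shortest 440→425: 440–426–425 = 11
Best 425 to 455: 425–402–449–455 costing 9
Total via 425: 11 + 9 = 20 s.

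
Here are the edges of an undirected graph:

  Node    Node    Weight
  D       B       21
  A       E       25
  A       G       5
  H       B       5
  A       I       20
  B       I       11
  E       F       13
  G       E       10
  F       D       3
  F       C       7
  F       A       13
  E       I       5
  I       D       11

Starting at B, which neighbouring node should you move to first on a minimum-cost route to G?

I

Candidate routes:
B–I–E–G: 11+5+10 = 26
B–I–A–G: 11+20+5 = 36
The minimum is 26 via B–I–E–G.
So from B the first move is to I.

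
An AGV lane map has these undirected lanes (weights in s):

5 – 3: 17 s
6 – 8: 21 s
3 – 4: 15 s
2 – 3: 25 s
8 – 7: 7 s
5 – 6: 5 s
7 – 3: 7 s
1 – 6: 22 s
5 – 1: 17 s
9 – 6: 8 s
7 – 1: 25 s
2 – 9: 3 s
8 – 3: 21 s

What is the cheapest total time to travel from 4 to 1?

Settle nodes by increasing distance from 4:
4: 0
3: 15  (via 4)
7: 22  (via 3)
8: 29  (via 7)
5: 32  (via 3)
6: 37  (via 5)
2: 40  (via 3)
9: 43  (via 2)
1: 47  (via 7)
Shortest route: 4 → 3 → 7 → 1 = 47 s.

47 s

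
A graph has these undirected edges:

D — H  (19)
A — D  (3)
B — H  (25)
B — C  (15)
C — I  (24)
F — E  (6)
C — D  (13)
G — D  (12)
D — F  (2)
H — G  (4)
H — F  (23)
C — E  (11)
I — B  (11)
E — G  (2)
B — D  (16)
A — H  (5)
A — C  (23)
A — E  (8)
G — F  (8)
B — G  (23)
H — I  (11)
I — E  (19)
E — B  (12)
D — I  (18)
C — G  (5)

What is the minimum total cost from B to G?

14

Settle nodes by increasing distance from B:
B: 0
I: 11  (via B)
E: 12  (via B)
G: 14  (via E)
Shortest route: B–E–G = 14.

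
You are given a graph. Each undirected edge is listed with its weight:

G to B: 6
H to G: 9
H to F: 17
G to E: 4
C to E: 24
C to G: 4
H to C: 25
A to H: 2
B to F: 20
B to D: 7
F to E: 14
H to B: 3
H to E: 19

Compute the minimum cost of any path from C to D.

Shortest distances from C:
C: 0
G: 4  (via C)
E: 8  (via G)
B: 10  (via G)
H: 13  (via G)
A: 15  (via H)
D: 17  (via B)
Shortest route: C–G–B–D = 17.

17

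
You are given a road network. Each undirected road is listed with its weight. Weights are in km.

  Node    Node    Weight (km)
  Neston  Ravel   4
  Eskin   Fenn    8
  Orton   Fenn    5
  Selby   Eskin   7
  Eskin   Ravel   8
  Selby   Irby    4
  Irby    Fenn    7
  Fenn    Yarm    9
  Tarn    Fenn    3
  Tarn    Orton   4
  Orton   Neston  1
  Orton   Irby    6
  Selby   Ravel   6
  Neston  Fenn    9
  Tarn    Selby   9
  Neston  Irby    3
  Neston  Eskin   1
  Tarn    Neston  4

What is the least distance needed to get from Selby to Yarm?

Compare a few routes:
Selby–Tarn–Fenn–Yarm: 9+3+9 = 21
Selby–Irby–Fenn–Yarm: 4+7+9 = 20
The minimum is 20 km via Selby–Irby–Fenn–Yarm.

20 km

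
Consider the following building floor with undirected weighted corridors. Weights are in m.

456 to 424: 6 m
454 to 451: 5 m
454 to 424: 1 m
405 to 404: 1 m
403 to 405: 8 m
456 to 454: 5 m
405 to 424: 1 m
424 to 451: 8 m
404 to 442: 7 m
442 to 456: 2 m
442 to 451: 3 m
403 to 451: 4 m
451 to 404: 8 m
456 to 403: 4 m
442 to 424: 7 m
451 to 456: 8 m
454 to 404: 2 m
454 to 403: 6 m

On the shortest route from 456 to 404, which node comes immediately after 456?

454

Candidate routes:
456–454–424–405–404: 5+1+1+1 = 8
456–454–404: 5+2 = 7
456–424–405–404: 6+1+1 = 8
The minimum is 7 m via 456–454–404.
So from 456 the first move is to 454.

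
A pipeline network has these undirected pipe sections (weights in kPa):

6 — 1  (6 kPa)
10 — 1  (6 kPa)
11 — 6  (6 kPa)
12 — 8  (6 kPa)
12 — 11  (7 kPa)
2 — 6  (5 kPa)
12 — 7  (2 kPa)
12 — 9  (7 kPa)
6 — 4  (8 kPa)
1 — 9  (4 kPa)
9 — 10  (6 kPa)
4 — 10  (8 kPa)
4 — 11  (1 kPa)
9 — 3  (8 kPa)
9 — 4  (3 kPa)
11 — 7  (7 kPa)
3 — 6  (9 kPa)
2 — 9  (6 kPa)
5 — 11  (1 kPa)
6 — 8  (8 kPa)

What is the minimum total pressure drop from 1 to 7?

Candidate routes:
1 - 9 - 4 - 11 - 7: 4+3+1+7 = 15
1 - 9 - 12 - 7: 4+7+2 = 13
Cheapest is 1 - 9 - 12 - 7 at 13 kPa.

13 kPa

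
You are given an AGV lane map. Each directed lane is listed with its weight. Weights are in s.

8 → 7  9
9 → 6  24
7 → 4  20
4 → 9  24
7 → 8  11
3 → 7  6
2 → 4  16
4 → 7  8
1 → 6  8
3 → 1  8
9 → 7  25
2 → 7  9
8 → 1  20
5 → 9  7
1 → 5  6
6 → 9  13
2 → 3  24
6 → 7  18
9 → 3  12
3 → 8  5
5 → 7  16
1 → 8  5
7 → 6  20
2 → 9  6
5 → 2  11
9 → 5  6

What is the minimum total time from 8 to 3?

45 s

Enumerating some paths:
8 → 1 → 5 → 9 → 3: 20+6+7+12 = 45
8 → 1 → 6 → 9 → 3: 20+8+13+12 = 53
Cheapest is 8 → 1 → 5 → 9 → 3 at 45 s.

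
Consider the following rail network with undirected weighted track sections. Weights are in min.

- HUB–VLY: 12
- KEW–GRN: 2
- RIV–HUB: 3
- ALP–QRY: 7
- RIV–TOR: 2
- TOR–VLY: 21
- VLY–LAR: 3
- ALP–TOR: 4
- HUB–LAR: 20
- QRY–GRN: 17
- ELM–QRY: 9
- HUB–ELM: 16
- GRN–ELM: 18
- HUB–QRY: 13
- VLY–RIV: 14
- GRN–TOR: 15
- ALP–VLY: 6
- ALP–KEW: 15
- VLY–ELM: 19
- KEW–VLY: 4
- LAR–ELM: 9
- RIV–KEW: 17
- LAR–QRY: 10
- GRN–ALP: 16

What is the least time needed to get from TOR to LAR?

Compare a few routes:
TOR–RIV–HUB–VLY–LAR: 2+3+12+3 = 20
TOR–ALP–VLY–LAR: 4+6+3 = 13
TOR–RIV–VLY–LAR: 2+14+3 = 19
The minimum is 13 min via TOR–ALP–VLY–LAR.

13 min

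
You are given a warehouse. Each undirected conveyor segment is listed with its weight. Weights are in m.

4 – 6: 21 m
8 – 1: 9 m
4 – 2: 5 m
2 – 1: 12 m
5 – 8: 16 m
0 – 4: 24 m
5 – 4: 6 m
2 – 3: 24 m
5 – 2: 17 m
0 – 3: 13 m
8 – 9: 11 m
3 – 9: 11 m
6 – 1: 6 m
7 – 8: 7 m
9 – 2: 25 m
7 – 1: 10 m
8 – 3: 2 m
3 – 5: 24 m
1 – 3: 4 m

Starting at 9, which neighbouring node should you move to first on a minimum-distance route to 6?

3

Compare a few routes:
9 → 8 → 3 → 1 → 6: 11+2+4+6 = 23
9 → 8 → 1 → 6: 11+9+6 = 26
9 → 3 → 1 → 6: 11+4+6 = 21
The minimum is 21 m via 9 → 3 → 1 → 6.
So from 9 the first move is to 3.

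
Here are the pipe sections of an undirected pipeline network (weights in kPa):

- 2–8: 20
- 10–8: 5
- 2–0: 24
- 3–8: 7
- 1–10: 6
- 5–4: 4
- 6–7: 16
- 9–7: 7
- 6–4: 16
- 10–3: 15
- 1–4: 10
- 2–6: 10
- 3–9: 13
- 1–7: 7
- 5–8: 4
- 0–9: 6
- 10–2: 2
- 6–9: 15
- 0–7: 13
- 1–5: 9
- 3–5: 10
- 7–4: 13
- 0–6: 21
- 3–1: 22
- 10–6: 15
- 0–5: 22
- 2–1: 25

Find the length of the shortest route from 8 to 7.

Compare a few routes:
8–10–1–7: 5+6+7 = 18
8–5–4–7: 4+4+13 = 21
8–5–4–1–7: 4+4+10+7 = 25
8–5–1–7: 4+9+7 = 20
The minimum is 18 kPa via 8–10–1–7.

18 kPa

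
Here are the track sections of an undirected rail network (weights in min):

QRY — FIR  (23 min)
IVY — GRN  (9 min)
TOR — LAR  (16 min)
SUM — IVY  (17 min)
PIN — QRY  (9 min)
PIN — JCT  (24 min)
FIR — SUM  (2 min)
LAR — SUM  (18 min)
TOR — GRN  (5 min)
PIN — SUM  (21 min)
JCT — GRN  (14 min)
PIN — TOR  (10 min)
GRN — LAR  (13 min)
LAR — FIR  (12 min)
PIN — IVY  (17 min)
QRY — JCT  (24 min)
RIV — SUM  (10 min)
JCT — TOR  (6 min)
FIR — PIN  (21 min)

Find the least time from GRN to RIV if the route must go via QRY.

Shortest GRN→QRY: GRN → TOR → PIN → QRY = 24
Best QRY to RIV: QRY → FIR → SUM → RIV costing 35
Total via QRY: 24 + 35 = 59 min.

59 min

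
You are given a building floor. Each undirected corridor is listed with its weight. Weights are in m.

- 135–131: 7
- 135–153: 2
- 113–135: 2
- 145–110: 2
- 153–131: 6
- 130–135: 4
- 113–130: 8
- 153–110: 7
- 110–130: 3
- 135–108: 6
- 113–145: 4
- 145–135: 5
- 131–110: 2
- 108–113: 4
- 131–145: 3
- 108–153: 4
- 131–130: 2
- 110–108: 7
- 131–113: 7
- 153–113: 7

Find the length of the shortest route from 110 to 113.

Compare a few routes:
110 → 145 → 113: 2+4 = 6
110 → 145 → 135 → 113: 2+5+2 = 9
Cheapest is 110 → 145 → 113 at 6 m.

6 m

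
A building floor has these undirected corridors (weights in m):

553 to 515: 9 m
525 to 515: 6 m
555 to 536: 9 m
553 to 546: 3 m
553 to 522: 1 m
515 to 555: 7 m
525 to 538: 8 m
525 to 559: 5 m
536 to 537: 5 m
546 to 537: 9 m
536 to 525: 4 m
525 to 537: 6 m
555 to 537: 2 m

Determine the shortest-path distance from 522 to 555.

15 m

Running Dijkstra from 522:
522: 0
553: 1  (via 522)
546: 4  (via 553)
515: 10  (via 553)
537: 13  (via 546)
555: 15  (via 537)
Shortest route: 522–553–546–537–555 = 15 m.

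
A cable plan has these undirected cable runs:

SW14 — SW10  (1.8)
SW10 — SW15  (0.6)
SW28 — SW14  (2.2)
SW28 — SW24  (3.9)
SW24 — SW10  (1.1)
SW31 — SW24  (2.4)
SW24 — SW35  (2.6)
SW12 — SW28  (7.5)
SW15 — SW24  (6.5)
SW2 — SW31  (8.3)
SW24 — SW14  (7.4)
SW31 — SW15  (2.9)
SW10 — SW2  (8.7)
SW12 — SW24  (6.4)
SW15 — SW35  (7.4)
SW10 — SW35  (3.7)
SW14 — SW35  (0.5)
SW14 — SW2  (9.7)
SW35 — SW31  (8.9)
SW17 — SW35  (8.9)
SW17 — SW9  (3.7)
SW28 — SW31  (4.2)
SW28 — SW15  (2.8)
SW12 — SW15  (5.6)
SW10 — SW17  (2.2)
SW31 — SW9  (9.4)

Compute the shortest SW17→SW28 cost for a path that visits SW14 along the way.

6.2

Shortest SW17→SW14: SW17–SW10–SW14 = 4
Best SW14 to SW28: SW14–SW28 costing 2.2
Total via SW14: 4 + 2.2 = 6.2.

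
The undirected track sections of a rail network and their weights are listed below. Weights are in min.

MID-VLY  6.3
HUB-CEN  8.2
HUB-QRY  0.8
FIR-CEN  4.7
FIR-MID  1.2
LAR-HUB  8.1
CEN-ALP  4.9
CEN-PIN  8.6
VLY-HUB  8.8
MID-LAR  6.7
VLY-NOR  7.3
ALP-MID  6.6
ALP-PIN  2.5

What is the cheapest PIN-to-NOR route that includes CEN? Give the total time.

Best PIN to CEN: PIN → ALP → CEN costing 7.4
Shortest CEN→NOR: CEN → FIR → MID → VLY → NOR = 19.5
Total via CEN: 7.4 + 19.5 = 26.9 min.

26.9 min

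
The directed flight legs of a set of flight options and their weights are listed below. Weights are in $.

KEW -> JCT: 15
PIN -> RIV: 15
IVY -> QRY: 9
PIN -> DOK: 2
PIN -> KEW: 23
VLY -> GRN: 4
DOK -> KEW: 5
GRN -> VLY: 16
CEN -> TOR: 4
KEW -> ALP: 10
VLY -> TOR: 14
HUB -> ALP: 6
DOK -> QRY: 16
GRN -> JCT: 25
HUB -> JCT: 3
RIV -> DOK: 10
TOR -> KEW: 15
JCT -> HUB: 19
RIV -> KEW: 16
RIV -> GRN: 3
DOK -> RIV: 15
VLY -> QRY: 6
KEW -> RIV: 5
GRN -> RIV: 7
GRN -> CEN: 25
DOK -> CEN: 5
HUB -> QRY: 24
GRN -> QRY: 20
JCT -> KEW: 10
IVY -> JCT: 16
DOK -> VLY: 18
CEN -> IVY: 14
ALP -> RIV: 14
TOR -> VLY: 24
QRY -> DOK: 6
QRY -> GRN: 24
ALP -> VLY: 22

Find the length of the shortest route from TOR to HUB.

Candidate routes:
TOR → KEW → RIV → GRN → JCT → HUB: 15+5+3+25+19 = 67
TOR → KEW → JCT → HUB: 15+15+19 = 49
TOR → VLY → GRN → JCT → HUB: 24+4+25+19 = 72
Cheapest is TOR → KEW → JCT → HUB at $49.

$49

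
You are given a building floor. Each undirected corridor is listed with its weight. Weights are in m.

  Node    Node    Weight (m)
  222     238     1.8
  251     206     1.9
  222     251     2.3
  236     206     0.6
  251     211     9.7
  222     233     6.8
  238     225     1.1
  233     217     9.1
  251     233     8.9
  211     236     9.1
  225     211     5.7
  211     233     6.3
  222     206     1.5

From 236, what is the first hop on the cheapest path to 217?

206

Enumerating some paths:
236–206–251–233–217: 0.6+1.9+8.9+9.1 = 20.5
236–206–222–233–217: 0.6+1.5+6.8+9.1 = 18
236–206–251–222–233–217: 0.6+1.9+2.3+6.8+9.1 = 20.7
The minimum is 18 m via 236–206–222–233–217.
So from 236 the first move is to 206.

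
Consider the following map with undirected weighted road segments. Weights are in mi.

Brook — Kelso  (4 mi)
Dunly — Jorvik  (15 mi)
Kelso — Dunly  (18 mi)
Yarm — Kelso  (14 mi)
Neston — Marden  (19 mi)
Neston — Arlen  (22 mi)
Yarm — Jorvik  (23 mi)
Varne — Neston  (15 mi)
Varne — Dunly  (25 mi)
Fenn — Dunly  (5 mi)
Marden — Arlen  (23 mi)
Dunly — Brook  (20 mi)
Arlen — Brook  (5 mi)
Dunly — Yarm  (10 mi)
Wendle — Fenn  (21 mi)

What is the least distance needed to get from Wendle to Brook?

Shortest distances from Wendle:
Wendle: 0
Fenn: 21  (via Wendle)
Dunly: 26  (via Fenn)
Yarm: 36  (via Dunly)
Jorvik: 41  (via Dunly)
Kelso: 44  (via Dunly)
Brook: 46  (via Dunly)
Shortest route: Wendle–Fenn–Dunly–Brook = 46 mi.

46 mi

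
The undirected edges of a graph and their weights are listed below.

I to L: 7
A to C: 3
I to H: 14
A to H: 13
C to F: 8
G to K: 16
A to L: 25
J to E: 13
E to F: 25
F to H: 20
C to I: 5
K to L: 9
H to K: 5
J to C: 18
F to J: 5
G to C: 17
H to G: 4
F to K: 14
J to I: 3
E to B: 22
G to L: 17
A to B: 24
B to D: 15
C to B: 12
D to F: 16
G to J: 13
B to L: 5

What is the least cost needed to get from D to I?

24

Compare a few routes:
D → B → C → I: 15+12+5 = 32
D → F → C → I: 16+8+5 = 29
D → F → J → I: 16+5+3 = 24
D → B → L → I: 15+5+7 = 27
Cheapest is D → F → J → I at 24.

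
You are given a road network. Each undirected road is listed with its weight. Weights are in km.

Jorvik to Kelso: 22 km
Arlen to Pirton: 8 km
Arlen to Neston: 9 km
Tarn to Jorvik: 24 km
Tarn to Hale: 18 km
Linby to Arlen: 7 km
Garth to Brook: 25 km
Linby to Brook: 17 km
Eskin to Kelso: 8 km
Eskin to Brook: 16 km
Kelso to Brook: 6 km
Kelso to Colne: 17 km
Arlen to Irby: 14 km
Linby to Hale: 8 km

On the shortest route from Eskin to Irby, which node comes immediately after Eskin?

Kelso

Enumerating some paths:
Eskin → Brook → Linby → Arlen → Irby: 16+17+7+14 = 54
Eskin → Kelso → Brook → Linby → Arlen → Irby: 8+6+17+7+14 = 52
The minimum is 52 km via Eskin → Kelso → Brook → Linby → Arlen → Irby.
So from Eskin the first move is to Kelso.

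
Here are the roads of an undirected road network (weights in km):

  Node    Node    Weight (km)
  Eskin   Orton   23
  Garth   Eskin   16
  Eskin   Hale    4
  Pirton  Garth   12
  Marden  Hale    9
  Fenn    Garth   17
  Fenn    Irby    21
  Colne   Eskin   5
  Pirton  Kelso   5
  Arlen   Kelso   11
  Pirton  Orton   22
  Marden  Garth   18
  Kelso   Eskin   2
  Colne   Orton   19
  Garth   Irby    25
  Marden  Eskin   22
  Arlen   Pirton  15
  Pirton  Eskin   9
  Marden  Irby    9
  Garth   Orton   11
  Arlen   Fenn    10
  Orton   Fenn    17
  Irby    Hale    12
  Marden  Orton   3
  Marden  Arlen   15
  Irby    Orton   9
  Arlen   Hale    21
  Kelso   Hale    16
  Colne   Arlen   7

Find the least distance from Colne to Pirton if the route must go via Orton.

41 km

Best Colne to Orton: Colne → Orton costing 19
Best Orton to Pirton: Orton → Pirton costing 22
Total via Orton: 19 + 22 = 41 km.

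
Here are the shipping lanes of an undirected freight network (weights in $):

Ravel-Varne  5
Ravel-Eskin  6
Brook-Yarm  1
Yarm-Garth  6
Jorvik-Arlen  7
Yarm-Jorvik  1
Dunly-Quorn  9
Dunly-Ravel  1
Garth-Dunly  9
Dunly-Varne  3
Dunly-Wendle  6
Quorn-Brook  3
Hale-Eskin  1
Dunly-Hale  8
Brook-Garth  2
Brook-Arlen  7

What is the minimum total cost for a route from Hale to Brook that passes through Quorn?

Best Hale to Quorn: Hale → Dunly → Quorn costing 17
Best Quorn to Brook: Quorn → Brook costing 3
Total via Quorn: 17 + 3 = $20.

$20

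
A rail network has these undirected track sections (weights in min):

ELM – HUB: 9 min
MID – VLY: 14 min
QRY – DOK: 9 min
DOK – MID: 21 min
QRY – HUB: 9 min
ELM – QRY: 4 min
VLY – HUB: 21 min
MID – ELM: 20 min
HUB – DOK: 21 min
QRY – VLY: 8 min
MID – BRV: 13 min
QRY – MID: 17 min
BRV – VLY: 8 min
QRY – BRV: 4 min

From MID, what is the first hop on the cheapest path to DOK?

Compare a few routes:
MID → DOK: 21 = 21
MID → QRY → DOK: 17+9 = 26
MID → BRV → QRY → DOK: 13+4+9 = 26
The minimum is 21 min via MID → DOK.
So from MID the first move is to DOK.

DOK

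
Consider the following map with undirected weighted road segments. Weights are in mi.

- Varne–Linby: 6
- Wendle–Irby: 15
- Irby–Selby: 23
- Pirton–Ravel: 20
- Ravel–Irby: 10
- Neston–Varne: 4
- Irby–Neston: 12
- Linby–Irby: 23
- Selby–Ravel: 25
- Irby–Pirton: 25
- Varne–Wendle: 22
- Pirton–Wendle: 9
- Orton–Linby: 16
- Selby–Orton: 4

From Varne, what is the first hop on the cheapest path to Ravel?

Neston

Candidate routes:
Varne - Neston - Irby - Ravel: 4+12+10 = 26
Varne - Linby - Irby - Ravel: 6+23+10 = 39
Varne - Linby - Orton - Selby - Ravel: 6+16+4+25 = 51
Varne - Wendle - Irby - Ravel: 22+15+10 = 47
The minimum is 26 mi via Varne - Neston - Irby - Ravel.
So from Varne the first move is to Neston.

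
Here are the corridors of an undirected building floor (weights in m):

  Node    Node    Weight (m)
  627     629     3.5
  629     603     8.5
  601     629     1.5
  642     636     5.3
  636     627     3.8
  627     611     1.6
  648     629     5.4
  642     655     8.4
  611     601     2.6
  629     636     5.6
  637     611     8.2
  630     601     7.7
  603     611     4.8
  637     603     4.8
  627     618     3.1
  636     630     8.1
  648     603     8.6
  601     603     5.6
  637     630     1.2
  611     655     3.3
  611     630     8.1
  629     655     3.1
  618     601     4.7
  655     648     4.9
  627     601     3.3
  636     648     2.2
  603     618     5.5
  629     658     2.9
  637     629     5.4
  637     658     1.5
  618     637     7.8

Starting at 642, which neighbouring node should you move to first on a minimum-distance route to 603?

636

Candidate routes:
642–636–627–611–603: 5.3+3.8+1.6+4.8 = 15.5
642–636–648–603: 5.3+2.2+8.6 = 16.1
The minimum is 15.5 m via 642–636–627–611–603.
So from 642 the first move is to 636.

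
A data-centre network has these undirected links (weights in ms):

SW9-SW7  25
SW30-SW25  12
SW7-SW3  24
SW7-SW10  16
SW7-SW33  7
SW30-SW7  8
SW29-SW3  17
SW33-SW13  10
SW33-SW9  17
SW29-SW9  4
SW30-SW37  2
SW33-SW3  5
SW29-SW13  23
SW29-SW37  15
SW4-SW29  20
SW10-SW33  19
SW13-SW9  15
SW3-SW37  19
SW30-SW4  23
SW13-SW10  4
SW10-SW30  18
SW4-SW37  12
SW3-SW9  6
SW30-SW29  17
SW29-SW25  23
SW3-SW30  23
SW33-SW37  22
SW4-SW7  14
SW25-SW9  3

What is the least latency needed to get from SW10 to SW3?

Candidate routes:
SW10 - SW13 - SW33 - SW3: 4+10+5 = 19
SW10 - SW33 - SW3: 19+5 = 24
Cheapest is SW10 - SW13 - SW33 - SW3 at 19 ms.

19 ms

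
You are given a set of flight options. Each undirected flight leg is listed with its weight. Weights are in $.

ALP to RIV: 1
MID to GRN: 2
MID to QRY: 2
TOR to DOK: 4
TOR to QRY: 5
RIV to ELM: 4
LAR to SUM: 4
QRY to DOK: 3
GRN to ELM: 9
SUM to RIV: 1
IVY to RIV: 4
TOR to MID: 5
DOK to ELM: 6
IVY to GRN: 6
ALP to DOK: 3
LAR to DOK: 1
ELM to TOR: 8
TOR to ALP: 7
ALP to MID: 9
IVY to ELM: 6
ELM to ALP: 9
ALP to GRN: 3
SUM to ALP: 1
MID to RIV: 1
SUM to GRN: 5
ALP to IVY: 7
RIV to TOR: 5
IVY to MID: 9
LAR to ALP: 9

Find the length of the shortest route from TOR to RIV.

Enumerating some paths:
TOR → MID → RIV: 5+1 = 6
TOR → DOK → ALP → RIV: 4+3+1 = 8
TOR → RIV: 5 = 5
The minimum is $5 via TOR → RIV.

$5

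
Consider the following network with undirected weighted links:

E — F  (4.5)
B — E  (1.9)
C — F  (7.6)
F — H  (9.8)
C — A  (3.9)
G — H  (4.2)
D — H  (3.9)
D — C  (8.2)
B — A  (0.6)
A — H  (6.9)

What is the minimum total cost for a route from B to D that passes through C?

Shortest B→C: B–A–C = 4.5
Shortest C→D: C–D = 8.2
Total via C: 4.5 + 8.2 = 12.7.

12.7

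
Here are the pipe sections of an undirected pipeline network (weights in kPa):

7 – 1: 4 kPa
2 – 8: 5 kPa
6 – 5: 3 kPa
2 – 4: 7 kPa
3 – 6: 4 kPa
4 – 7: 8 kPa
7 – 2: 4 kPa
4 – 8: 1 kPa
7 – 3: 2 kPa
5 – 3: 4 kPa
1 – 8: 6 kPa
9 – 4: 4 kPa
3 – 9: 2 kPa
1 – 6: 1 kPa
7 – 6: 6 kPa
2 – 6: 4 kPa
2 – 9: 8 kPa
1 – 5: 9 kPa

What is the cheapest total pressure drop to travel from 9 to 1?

Shortest distances from 9:
9: 0
3: 2  (via 9)
4: 4  (via 9)
7: 4  (via 3)
8: 5  (via 4)
5: 6  (via 3)
6: 6  (via 3)
1: 7  (via 6)
Shortest route: 9 → 3 → 6 → 1 = 7 kPa.

7 kPa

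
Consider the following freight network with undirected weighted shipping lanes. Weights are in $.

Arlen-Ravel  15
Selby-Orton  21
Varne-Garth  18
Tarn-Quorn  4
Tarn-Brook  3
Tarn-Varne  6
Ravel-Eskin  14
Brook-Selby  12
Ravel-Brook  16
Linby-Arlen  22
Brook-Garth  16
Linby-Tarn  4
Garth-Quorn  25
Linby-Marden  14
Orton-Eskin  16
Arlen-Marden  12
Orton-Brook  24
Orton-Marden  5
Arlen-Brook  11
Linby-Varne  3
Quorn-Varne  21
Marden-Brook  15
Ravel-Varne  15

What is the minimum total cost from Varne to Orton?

Settle nodes by increasing distance from Varne:
Varne: 0
Linby: 3  (via Varne)
Tarn: 6  (via Varne)
Brook: 9  (via Tarn)
Quorn: 10  (via Tarn)
Ravel: 15  (via Varne)
Marden: 17  (via Linby)
Garth: 18  (via Varne)
Arlen: 20  (via Brook)
Selby: 21  (via Brook)
Orton: 22  (via Marden)
Shortest route: Varne–Linby–Marden–Orton = $22.

$22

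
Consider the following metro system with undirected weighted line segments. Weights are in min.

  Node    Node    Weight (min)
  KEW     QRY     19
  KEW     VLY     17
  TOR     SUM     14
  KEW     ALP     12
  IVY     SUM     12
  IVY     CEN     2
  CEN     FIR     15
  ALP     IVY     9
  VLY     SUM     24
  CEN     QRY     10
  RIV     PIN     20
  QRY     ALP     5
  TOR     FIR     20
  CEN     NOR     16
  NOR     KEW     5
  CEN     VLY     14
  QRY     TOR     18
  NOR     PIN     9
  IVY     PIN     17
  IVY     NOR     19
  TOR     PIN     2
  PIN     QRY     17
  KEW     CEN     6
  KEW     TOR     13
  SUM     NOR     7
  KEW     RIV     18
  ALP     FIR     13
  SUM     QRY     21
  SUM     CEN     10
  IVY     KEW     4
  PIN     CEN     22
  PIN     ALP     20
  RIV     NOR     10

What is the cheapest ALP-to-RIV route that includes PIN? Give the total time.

39 min

Best ALP to PIN: ALP–PIN costing 20
Best PIN to RIV: PIN–NOR–RIV costing 19
Total via PIN: 20 + 19 = 39 min.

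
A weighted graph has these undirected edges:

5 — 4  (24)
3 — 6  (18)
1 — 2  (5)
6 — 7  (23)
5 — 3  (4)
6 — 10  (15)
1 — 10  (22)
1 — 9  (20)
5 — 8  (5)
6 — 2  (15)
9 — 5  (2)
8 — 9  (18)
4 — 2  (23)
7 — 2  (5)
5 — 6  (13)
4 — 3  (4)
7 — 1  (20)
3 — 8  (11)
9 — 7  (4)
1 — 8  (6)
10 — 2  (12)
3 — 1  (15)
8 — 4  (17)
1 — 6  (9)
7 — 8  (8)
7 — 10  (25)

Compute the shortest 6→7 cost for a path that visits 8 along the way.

23

Shortest 6→8: 6 → 1 → 8 = 15
Shortest 8→7: 8 → 7 = 8
Total via 8: 15 + 8 = 23.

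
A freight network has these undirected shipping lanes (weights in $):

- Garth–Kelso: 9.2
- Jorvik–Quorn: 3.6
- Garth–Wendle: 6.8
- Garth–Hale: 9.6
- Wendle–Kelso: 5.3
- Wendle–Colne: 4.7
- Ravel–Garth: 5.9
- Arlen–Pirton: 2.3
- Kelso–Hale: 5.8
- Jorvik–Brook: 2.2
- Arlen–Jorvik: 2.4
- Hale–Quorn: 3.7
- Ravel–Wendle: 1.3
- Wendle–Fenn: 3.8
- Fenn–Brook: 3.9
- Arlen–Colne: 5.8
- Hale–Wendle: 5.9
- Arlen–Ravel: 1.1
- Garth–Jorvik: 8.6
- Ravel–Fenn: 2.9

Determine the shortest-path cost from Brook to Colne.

Shortest distances from Brook:
Brook: 0
Jorvik: 2.2  (via Brook)
Fenn: 3.9  (via Brook)
Arlen: 4.6  (via Jorvik)
Ravel: 5.7  (via Arlen)
Quorn: 5.8  (via Jorvik)
Pirton: 6.9  (via Arlen)
Wendle: 7  (via Ravel)
Hale: 9.5  (via Quorn)
Colne: 10.4  (via Arlen)
Shortest route: Brook–Jorvik–Arlen–Colne = $10.4.

$10.4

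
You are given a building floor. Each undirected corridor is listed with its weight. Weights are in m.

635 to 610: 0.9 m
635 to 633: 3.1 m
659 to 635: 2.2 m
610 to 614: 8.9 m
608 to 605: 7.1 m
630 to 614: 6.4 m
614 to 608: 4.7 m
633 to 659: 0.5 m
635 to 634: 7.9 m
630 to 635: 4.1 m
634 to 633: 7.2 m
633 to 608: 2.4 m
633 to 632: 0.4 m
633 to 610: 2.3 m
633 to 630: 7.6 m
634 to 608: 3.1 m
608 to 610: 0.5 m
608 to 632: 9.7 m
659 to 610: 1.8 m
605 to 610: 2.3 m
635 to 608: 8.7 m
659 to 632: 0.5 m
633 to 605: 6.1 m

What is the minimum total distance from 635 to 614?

Shortest distances from 635:
635: 0
610: 0.9  (via 635)
608: 1.4  (via 610)
659: 2.2  (via 635)
632: 2.7  (via 659)
633: 2.7  (via 659)
605: 3.2  (via 610)
630: 4.1  (via 635)
634: 4.5  (via 608)
614: 6.1  (via 608)
Shortest route: 635 → 610 → 608 → 614 = 6.1 m.

6.1 m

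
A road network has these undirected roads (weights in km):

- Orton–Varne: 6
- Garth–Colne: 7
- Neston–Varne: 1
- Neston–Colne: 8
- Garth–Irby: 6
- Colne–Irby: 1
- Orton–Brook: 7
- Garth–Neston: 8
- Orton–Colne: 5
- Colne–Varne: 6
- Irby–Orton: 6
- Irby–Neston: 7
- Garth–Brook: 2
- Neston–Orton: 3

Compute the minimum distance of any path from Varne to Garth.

Compare a few routes:
Varne–Neston–Garth: 1+8 = 9
Varne–Colne–Irby–Garth: 6+1+6 = 13
The minimum is 9 km via Varne–Neston–Garth.

9 km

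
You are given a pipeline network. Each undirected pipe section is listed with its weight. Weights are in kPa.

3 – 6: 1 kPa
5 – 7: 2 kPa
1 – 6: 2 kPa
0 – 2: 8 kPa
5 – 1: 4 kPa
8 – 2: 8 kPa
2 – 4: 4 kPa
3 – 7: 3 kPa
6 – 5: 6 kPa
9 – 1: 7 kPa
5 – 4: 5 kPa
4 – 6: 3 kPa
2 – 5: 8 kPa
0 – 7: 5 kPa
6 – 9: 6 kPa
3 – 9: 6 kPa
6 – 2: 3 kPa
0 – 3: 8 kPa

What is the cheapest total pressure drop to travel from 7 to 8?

15 kPa

Candidate routes:
7–3–6–2–8: 3+1+3+8 = 15
7–5–1–6–2–8: 2+4+2+3+8 = 19
7–5–2–8: 2+8+8 = 18
The minimum is 15 kPa via 7–3–6–2–8.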